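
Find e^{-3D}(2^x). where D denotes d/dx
2^{x - 3}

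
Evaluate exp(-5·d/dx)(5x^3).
5 x^{3} - 75 x^{2} + 375 x - 625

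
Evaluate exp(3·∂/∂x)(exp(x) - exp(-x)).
2 \sinh{\left(x + 3 \right)}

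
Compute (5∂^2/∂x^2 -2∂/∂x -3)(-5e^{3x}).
- 180 e^{3 x}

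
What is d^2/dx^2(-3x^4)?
- 36 x^{2}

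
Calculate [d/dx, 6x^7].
42 x^{6}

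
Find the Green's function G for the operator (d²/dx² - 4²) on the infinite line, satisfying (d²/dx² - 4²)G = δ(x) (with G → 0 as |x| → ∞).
-\frac{e^{-4|x|}}{8}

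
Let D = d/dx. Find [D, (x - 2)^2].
2 x - 4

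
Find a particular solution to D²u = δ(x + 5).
\frac{|x + 5|}{2}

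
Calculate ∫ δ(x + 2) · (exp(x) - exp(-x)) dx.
- 2 \sinh{\left(2 \right)}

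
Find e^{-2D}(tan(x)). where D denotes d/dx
\tan{\left(x - 2 \right)}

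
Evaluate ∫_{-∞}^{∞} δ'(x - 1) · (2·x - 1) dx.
-2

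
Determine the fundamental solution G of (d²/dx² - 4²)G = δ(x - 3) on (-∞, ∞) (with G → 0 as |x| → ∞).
-\frac{e^{-4|x - 3|}}{8}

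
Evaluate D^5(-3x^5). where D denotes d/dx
-360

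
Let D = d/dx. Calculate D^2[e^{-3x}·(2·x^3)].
6 x \left(3 x^{2} - 6 x + 2\right) e^{- 3 x}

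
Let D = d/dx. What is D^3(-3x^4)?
- 72 x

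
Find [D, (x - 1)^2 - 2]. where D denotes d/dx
2 x - 2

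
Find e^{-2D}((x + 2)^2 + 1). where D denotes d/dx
x^{2} + 1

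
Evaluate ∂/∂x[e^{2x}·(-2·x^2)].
4 x \left(- x - 1\right) e^{2 x}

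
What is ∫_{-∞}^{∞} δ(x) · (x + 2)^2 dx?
4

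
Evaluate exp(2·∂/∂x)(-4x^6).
- 4 x^{6} - 48 x^{5} - 240 x^{4} - 640 x^{3} - 960 x^{2} - 768 x - 256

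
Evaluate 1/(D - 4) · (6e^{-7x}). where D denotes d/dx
- \frac{6 e^{- 7 x}}{11}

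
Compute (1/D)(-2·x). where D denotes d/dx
- x^{2}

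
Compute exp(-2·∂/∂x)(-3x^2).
- 3 x^{2} + 12 x - 12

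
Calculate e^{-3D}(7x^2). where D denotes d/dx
7 x^{2} - 42 x + 63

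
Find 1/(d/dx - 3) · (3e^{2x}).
- 3 e^{2 x}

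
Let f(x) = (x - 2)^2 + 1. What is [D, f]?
2 x - 4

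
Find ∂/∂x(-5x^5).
- 25 x^{4}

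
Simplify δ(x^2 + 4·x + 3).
\frac{\delta(x + 3) + \delta(x + 1)}{2}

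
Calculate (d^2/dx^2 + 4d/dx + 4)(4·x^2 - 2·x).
8 x \left(2 x + 3\right)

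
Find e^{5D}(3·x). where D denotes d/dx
3 x + 15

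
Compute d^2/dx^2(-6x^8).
- 336 x^{6}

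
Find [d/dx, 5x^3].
15 x^{2}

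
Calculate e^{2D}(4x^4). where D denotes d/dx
4 x^{4} + 32 x^{3} + 96 x^{2} + 128 x + 64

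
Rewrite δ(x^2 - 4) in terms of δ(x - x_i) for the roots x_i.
\frac{\delta(x - 2) + \delta(x + 2)}{4}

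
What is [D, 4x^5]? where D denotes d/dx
20 x^{4}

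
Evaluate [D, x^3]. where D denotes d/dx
3 x^{2}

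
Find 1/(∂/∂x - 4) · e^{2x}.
- \frac{e^{2 x}}{2}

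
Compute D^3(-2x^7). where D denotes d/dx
- 420 x^{4}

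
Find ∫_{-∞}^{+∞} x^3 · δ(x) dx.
0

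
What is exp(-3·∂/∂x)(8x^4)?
8 x^{4} - 96 x^{3} + 432 x^{2} - 864 x + 648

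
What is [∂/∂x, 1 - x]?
-1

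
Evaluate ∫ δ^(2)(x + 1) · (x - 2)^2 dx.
2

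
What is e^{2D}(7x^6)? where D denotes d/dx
7 x^{6} + 84 x^{5} + 420 x^{4} + 1120 x^{3} + 1680 x^{2} + 1344 x + 448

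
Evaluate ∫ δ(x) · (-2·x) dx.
0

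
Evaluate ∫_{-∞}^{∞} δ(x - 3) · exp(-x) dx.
e^{-3}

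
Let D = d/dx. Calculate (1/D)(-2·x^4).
- \frac{2 x^{5}}{5}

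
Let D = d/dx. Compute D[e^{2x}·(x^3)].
x^{2} \left(2 x + 3\right) e^{2 x}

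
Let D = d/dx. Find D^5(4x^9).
60480 x^{4}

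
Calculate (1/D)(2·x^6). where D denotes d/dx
\frac{2 x^{7}}{7}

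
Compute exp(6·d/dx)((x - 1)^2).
x^{2} + 10 x + 25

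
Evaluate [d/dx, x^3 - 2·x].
3 x^{2} - 2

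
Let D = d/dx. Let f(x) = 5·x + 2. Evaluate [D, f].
5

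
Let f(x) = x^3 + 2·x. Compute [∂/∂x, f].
3 x^{2} + 2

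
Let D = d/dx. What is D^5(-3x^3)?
0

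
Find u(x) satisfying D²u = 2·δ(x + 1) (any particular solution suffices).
|x + 1|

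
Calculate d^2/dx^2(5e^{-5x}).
125 e^{- 5 x}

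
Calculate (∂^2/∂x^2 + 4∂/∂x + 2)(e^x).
7 e^{x}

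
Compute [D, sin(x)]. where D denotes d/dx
\cos{\left(x \right)}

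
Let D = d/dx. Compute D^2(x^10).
90 x^{8}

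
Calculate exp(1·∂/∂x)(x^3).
x^{3} + 3 x^{2} + 3 x + 1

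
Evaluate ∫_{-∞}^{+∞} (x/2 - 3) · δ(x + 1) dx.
- \frac{7}{2}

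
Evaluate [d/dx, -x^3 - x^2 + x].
- 3 x^{2} - 2 x + 1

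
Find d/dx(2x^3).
6 x^{2}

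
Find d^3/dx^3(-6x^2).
0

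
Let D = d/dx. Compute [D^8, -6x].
-48D^{7}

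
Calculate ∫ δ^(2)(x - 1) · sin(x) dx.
- \sin{\left(1 \right)}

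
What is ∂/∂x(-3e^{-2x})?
6 e^{- 2 x}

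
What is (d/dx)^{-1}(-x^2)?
- \frac{x^{3}}{3}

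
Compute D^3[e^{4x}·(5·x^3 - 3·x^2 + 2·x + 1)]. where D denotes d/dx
\left(320 x^{3} + 528 x^{2} + 200 x + 118\right) e^{4 x}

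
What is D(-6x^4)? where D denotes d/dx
- 24 x^{3}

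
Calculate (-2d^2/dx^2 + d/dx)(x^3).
3 x \left(x - 4\right)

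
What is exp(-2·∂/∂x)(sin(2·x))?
\sin{\left(2 x - 4 \right)}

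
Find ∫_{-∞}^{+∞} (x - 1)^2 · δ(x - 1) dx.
0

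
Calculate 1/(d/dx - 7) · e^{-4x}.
- \frac{e^{- 4 x}}{11}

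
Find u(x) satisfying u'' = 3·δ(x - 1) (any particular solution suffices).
\frac{3|x - 1|}{2}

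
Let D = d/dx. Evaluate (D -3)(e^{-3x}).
- 6 e^{- 3 x}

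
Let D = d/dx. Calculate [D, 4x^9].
36 x^{8}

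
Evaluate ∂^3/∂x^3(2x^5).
120 x^{2}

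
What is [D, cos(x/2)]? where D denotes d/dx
- \frac{\sin{\left(\frac{x}{2} \right)}}{2}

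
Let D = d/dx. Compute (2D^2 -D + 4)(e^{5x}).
49 e^{5 x}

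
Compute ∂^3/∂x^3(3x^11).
2970 x^{8}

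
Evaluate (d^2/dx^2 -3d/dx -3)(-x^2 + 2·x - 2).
3 x^{2} - 2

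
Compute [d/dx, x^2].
2 x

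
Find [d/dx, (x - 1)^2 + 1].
2 x - 2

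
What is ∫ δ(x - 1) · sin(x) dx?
\sin{\left(1 \right)}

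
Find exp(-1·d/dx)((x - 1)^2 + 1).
x^{2} - 4 x + 5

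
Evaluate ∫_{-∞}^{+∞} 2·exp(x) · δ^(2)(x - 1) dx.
2 e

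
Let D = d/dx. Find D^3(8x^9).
4032 x^{6}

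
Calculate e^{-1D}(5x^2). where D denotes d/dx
5 x^{2} - 10 x + 5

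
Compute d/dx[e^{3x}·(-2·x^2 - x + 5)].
\left(- 6 x^{2} - 7 x + 14\right) e^{3 x}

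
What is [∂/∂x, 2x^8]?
16 x^{7}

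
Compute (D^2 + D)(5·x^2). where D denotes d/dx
10 x + 10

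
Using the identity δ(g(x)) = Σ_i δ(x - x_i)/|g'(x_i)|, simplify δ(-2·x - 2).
\frac{\delta(x + 1)}{2}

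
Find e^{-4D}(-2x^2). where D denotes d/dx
- 2 x^{2} + 16 x - 32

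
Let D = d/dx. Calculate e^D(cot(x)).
\cot{\left(x + 1 \right)}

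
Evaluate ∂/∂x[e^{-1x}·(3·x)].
3 \left(1 - x\right) e^{- x}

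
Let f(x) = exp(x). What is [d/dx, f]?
e^{x}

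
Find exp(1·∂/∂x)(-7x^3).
- 7 x^{3} - 21 x^{2} - 21 x - 7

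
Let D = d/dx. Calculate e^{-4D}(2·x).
2 x - 8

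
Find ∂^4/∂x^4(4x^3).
0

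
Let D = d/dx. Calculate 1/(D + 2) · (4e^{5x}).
\frac{4 e^{5 x}}{7}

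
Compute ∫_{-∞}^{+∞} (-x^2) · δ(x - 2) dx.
-4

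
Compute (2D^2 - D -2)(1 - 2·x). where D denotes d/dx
4 x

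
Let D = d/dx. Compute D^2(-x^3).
- 6 x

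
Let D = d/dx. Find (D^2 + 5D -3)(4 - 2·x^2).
6 x^{2} - 20 x - 16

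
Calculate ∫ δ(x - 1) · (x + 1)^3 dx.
8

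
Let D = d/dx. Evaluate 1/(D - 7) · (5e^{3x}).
- \frac{5 e^{3 x}}{4}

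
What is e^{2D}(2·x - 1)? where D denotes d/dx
2 x + 3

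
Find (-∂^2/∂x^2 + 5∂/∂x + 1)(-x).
- x - 5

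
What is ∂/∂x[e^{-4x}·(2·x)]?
2 \left(1 - 4 x\right) e^{- 4 x}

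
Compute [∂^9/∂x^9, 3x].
27\frac{d^{8}}{dx^{8}}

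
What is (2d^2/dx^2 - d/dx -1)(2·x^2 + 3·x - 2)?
- 2 x^{2} - 7 x + 7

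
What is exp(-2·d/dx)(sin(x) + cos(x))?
\sqrt{2} \cos{\left(- x + \frac{\pi}{4} + 2 \right)}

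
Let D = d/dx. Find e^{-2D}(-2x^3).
- 2 x^{3} + 12 x^{2} - 24 x + 16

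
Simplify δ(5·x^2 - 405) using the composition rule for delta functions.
\frac{\delta(x - 9) + \delta(x + 9)}{90}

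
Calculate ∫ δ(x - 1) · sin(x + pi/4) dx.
\sin{\left(\frac{\pi}{4} + 1 \right)}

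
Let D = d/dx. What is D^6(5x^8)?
100800 x^{2}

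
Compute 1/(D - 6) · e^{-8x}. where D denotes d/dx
- \frac{e^{- 8 x}}{14}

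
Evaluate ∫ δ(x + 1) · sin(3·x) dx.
- \sin{\left(3 \right)}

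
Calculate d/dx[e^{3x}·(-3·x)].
\left(- 9 x - 3\right) e^{3 x}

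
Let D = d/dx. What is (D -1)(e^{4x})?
3 e^{4 x}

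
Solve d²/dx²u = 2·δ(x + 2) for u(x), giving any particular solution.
|x + 2|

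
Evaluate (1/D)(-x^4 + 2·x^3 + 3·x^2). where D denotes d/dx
- \frac{x^{5}}{5} + \frac{x^{4}}{2} + x^{3}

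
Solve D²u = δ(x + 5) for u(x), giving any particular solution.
\frac{|x + 5|}{2}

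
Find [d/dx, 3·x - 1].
3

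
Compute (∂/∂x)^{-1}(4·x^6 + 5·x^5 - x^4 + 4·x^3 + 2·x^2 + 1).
\frac{4 x^{7}}{7} + \frac{5 x^{6}}{6} - \frac{x^{5}}{5} + x^{4} + \frac{2 x^{3}}{3} + x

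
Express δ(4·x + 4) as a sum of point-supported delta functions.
\frac{\delta(x + 1)}{4}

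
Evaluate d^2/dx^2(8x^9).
576 x^{7}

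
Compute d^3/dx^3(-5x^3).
-30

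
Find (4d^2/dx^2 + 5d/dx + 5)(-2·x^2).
- 10 x^{2} - 20 x - 16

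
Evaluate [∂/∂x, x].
1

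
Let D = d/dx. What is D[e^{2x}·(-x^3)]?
x^{2} \left(- 2 x - 3\right) e^{2 x}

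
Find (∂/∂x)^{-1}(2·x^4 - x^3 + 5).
\frac{2 x^{5}}{5} - \frac{x^{4}}{4} + 5 x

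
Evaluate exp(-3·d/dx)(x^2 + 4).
x^{2} - 6 x + 13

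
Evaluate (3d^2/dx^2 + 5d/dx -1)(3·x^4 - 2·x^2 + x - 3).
- 3 x^{4} + 60 x^{3} + 110 x^{2} - 21 x - 4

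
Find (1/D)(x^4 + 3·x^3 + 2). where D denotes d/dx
\frac{x^{5}}{5} + \frac{3 x^{4}}{4} + 2 x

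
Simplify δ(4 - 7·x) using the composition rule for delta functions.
\frac{\delta(x - 4/7)}{7}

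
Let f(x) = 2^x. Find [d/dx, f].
2^{x} \log{\left(2 \right)}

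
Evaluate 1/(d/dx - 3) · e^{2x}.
- e^{2 x}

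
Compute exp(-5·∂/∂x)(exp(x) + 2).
e^{x - 5} + 2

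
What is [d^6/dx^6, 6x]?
36\frac{d^{5}}{dx^{5}}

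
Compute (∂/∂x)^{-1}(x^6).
\frac{x^{7}}{7}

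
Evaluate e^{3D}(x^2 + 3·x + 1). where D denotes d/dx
x^{2} + 9 x + 19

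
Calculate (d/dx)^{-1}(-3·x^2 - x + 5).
- x^{3} - \frac{x^{2}}{2} + 5 x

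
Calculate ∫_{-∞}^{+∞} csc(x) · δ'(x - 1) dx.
\cot{\left(1 \right)} \csc{\left(1 \right)}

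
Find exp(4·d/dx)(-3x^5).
- 3 x^{5} - 60 x^{4} - 480 x^{3} - 1920 x^{2} - 3840 x - 3072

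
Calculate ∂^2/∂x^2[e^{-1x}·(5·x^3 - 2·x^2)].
\left(5 x^{3} - 32 x^{2} + 38 x - 4\right) e^{- x}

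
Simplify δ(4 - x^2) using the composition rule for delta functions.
\frac{\delta(x - 2) + \delta(x + 2)}{4}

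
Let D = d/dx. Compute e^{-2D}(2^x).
2^{x - 2}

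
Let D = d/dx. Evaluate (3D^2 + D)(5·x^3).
15 x \left(x + 6\right)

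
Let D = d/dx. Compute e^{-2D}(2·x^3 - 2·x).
2 x^{3} - 12 x^{2} + 22 x - 12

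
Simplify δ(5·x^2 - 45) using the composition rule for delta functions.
\frac{\delta(x - 3) + \delta(x + 3)}{30}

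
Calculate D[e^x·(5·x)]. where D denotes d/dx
5 \left(x + 1\right) e^{x}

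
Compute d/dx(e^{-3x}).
- 3 e^{- 3 x}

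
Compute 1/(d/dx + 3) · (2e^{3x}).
\frac{e^{3 x}}{3}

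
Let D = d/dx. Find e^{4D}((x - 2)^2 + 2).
x^{2} + 4 x + 6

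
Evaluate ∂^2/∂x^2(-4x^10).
- 360 x^{8}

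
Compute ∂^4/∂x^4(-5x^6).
- 1800 x^{2}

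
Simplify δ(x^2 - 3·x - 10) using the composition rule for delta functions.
\frac{\delta(x - 5) + \delta(x + 2)}{7}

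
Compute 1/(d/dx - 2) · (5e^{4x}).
\frac{5 e^{4 x}}{2}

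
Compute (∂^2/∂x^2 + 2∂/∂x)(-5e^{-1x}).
5 e^{- x}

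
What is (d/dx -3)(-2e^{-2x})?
10 e^{- 2 x}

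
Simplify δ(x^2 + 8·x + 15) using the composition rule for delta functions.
\frac{\delta(x + 5) + \delta(x + 3)}{2}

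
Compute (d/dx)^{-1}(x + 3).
\frac{x^{2}}{2} + 3 x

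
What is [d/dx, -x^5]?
- 5 x^{4}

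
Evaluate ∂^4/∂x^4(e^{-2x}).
16 e^{- 2 x}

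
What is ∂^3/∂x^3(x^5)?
60 x^{2}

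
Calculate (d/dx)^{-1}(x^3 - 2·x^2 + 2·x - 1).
\frac{x^{4}}{4} - \frac{2 x^{3}}{3} + x^{2} - x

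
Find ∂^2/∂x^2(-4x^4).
- 48 x^{2}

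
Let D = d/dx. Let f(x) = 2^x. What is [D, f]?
2^{x} \log{\left(2 \right)}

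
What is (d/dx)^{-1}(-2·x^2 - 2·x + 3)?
- \frac{2 x^{3}}{3} - x^{2} + 3 x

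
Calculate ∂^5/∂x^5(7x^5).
840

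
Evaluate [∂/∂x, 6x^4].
24 x^{3}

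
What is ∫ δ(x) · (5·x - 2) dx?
-2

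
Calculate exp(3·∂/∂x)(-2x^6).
- 2 x^{6} - 36 x^{5} - 270 x^{4} - 1080 x^{3} - 2430 x^{2} - 2916 x - 1458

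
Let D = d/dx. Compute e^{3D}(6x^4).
6 x^{4} + 72 x^{3} + 324 x^{2} + 648 x + 486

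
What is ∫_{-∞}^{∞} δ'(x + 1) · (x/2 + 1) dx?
- \frac{1}{2}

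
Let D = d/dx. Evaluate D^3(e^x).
e^{x}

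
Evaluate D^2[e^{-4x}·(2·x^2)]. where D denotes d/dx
4 \left(8 x^{2} - 8 x + 1\right) e^{- 4 x}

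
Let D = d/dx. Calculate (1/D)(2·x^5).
\frac{x^{6}}{3}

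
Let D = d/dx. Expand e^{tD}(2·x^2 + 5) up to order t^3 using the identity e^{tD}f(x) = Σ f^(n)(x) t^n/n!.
2 t^{2} + 4 t x + 2 x^{2} + 5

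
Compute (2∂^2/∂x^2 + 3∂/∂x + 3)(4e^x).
32 e^{x}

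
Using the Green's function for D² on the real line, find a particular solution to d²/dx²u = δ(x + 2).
\frac{|x + 2|}{2}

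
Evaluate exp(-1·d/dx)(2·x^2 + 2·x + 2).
2 x^{2} - 2 x + 2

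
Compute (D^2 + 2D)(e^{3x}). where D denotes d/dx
15 e^{3 x}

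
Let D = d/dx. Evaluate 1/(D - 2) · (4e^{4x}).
2 e^{4 x}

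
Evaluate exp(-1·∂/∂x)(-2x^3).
- 2 x^{3} + 6 x^{2} - 6 x + 2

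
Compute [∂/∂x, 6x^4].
24 x^{3}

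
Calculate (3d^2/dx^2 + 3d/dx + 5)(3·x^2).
15 x^{2} + 18 x + 18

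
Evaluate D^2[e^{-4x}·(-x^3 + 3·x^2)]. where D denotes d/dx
2 \left(- 8 x^{3} + 36 x^{2} - 27 x + 3\right) e^{- 4 x}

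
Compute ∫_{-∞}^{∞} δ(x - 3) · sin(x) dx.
\sin{\left(3 \right)}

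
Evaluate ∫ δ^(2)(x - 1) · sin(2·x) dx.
- 4 \sin{\left(2 \right)}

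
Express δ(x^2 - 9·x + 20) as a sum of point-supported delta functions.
\frac{\delta(x - 5) + \delta(x - 4)}{1}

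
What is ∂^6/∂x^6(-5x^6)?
-3600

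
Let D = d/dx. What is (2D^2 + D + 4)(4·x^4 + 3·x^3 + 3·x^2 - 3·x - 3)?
16 x^{4} + 28 x^{3} + 117 x^{2} + 30 x - 3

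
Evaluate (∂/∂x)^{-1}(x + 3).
\frac{x^{2}}{2} + 3 x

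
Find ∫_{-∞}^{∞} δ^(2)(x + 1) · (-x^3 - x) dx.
6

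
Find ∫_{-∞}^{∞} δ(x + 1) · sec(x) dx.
\sec{\left(1 \right)}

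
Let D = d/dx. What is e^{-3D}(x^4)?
x^{4} - 12 x^{3} + 54 x^{2} - 108 x + 81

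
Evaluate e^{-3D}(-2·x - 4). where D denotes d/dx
2 - 2 x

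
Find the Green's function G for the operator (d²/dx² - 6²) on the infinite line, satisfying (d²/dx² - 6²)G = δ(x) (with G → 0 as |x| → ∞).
-\frac{e^{-6|x|}}{12}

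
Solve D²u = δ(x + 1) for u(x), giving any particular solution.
\frac{|x + 1|}{2}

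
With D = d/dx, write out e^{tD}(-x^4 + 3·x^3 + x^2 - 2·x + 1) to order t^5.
- t^{4} + t^{3} \left(3 - 4 x\right) + t^{2} \left(- 6 x^{2} + 9 x + 1\right) - t \left(4 x^{3} - 9 x^{2} - 2 x + 2\right) - x^{4} + 3 x^{3} + x^{2} - 2 x + 1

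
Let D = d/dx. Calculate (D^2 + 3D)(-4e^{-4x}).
- 16 e^{- 4 x}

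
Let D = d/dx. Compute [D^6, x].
6D^{5}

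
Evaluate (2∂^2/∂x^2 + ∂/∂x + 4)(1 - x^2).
2 x \left(- 2 x - 1\right)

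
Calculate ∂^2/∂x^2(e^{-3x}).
9 e^{- 3 x}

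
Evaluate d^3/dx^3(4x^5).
240 x^{2}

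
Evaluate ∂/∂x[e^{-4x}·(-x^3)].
x^{2} \left(4 x - 3\right) e^{- 4 x}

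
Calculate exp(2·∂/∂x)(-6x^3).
- 6 x^{3} - 36 x^{2} - 72 x - 48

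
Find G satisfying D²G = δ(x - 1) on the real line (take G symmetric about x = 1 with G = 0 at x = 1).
\frac{|x - 1|}{2}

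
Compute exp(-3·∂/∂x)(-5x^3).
- 5 x^{3} + 45 x^{2} - 135 x + 135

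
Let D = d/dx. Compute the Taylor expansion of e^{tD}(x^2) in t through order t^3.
t^{2} + 2 t x + x^{2}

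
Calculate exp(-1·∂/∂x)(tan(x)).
\tan{\left(x - 1 \right)}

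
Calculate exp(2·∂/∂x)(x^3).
x^{3} + 6 x^{2} + 12 x + 8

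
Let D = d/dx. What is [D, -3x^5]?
- 15 x^{4}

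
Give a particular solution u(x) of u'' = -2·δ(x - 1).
-|x - 1|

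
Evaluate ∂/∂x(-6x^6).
- 36 x^{5}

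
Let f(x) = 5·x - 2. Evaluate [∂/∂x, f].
5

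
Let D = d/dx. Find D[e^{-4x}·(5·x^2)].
10 x \left(1 - 2 x\right) e^{- 4 x}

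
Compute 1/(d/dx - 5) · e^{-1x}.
- \frac{e^{- x}}{6}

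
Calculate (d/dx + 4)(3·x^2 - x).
12 x^{2} + 2 x - 1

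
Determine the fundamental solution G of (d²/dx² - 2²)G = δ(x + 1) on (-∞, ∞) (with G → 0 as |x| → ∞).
-\frac{e^{-2|x + 1|}}{4}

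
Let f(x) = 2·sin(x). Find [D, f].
2 \cos{\left(x \right)}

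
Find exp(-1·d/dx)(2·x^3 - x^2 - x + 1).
2 x^{3} - 7 x^{2} + 7 x - 1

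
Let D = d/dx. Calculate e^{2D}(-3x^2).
- 3 x^{2} - 12 x - 12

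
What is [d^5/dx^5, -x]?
-5\frac{d^{4}}{dx^{4}}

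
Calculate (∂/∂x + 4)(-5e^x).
- 25 e^{x}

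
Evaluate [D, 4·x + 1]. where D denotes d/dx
4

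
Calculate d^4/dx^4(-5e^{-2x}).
- 80 e^{- 2 x}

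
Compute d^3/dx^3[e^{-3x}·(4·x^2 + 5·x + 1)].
9 \left(- 12 x^{2} + 9 x + 4\right) e^{- 3 x}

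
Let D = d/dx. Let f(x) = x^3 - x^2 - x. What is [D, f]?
3 x^{2} - 2 x - 1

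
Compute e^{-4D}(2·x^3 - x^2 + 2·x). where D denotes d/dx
2 x^{3} - 25 x^{2} + 106 x - 152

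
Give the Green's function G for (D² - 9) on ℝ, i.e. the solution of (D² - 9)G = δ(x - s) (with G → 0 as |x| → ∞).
-\frac{e^{-3|x-s|}}{6}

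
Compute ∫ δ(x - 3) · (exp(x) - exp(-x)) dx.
2 \sinh{\left(3 \right)}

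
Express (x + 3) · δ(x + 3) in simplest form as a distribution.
0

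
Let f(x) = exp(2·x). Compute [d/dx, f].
2 e^{2 x}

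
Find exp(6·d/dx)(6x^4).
6 x^{4} + 144 x^{3} + 1296 x^{2} + 5184 x + 7776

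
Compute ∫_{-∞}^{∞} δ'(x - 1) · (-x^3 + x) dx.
2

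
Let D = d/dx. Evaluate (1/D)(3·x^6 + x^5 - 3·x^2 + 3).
\frac{3 x^{7}}{7} + \frac{x^{6}}{6} - x^{3} + 3 x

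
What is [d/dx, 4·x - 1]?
4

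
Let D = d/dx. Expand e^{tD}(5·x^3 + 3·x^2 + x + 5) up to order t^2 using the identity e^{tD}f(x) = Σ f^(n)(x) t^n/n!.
t^{2} \left(15 x + 3\right) + t \left(15 x^{2} + 6 x + 1\right) + 5 x^{3} + 3 x^{2} + x + 5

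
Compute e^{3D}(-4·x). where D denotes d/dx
- 4 x - 12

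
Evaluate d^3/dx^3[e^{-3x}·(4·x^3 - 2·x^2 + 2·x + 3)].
3 \left(- 36 x^{3} + 126 x^{2} - 126 x + 11\right) e^{- 3 x}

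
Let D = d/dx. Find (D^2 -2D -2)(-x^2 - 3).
2 x^{2} + 4 x + 4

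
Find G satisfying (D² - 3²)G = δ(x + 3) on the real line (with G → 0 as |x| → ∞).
-\frac{e^{-3|x + 3|}}{6}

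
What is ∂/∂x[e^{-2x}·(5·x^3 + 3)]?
\left(- 10 x^{3} + 15 x^{2} - 6\right) e^{- 2 x}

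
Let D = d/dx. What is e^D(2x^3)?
2 x^{3} + 6 x^{2} + 6 x + 2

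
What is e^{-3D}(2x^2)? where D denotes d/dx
2 x^{2} - 12 x + 18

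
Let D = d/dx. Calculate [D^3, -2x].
-6D^{2}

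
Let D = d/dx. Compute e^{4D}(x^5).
x^{5} + 20 x^{4} + 160 x^{3} + 640 x^{2} + 1280 x + 1024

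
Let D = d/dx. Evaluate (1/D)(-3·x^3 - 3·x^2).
- \frac{3 x^{4}}{4} - x^{3}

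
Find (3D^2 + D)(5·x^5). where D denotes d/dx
25 x^{3} \left(x + 12\right)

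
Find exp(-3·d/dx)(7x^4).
7 x^{4} - 84 x^{3} + 378 x^{2} - 756 x + 567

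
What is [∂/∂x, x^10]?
10 x^{9}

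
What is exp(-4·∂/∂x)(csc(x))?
\csc{\left(x - 4 \right)}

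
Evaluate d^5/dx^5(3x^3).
0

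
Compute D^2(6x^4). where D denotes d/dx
72 x^{2}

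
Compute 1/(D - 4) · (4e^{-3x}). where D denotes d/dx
- \frac{4 e^{- 3 x}}{7}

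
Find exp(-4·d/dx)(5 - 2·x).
13 - 2 x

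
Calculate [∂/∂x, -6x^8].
- 48 x^{7}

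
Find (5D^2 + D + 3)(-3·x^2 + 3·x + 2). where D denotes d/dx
- 9 x^{2} + 3 x - 21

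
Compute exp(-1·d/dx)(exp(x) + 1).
e^{x - 1} + 1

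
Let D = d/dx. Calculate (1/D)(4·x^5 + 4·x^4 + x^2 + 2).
\frac{2 x^{6}}{3} + \frac{4 x^{5}}{5} + \frac{x^{3}}{3} + 2 x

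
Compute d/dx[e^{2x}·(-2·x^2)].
4 x \left(- x - 1\right) e^{2 x}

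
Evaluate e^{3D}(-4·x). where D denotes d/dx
- 4 x - 12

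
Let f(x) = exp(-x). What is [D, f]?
- e^{- x}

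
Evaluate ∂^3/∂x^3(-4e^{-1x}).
4 e^{- x}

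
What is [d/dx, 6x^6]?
36 x^{5}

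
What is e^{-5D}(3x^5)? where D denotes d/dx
3 x^{5} - 75 x^{4} + 750 x^{3} - 3750 x^{2} + 9375 x - 9375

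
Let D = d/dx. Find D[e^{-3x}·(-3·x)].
3 \left(3 x - 1\right) e^{- 3 x}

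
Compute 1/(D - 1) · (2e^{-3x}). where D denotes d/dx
- \frac{e^{- 3 x}}{2}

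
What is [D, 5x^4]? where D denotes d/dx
20 x^{3}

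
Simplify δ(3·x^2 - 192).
\frac{\delta(x - 8) + \delta(x + 8)}{48}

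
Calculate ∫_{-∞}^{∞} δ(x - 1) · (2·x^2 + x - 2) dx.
1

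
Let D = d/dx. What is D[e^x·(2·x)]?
2 \left(x + 1\right) e^{x}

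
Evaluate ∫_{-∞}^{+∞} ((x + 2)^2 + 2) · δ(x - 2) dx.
18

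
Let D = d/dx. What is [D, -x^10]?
- 10 x^{9}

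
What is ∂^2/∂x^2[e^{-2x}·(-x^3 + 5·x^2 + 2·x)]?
2 \left(- 2 x^{3} + 16 x^{2} - 19 x + 1\right) e^{- 2 x}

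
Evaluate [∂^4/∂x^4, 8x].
32\frac{d^{3}}{dx^{3}}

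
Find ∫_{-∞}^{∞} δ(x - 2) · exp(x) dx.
e^{2}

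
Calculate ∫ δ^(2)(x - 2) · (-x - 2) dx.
0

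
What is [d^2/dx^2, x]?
2\frac{d}{dx}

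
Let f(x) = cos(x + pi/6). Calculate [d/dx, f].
- \sin{\left(x + \frac{\pi}{6} \right)}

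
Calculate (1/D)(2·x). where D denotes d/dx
x^{2}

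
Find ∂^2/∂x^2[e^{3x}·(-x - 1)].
\left(- 9 x - 15\right) e^{3 x}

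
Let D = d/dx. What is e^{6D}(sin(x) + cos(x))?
\sqrt{2} \sin{\left(x + \frac{\pi}{4} + 6 \right)}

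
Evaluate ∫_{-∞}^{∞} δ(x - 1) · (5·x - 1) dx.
4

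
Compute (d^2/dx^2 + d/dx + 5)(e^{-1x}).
5 e^{- x}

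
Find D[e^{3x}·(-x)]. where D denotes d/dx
\left(- 3 x - 1\right) e^{3 x}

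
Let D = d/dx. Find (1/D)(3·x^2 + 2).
x^{3} + 2 x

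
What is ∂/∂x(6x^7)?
42 x^{6}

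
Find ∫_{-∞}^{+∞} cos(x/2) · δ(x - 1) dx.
\cos{\left(\frac{1}{2} \right)}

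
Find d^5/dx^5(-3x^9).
- 45360 x^{4}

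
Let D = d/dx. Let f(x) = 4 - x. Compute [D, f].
-1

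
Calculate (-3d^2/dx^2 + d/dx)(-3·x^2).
18 - 6 x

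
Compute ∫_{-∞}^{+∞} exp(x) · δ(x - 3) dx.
e^{3}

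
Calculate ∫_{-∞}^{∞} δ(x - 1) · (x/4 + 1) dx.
\frac{5}{4}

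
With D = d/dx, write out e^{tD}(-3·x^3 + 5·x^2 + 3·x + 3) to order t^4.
- 3 t^{3} + t^{2} \left(5 - 9 x\right) + t \left(- 9 x^{2} + 10 x + 3\right) - 3 x^{3} + 5 x^{2} + 3 x + 3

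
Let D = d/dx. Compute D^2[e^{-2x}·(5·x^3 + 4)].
2 \left(10 x^{3} - 30 x^{2} + 15 x + 8\right) e^{- 2 x}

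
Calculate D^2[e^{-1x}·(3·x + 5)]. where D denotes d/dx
\left(3 x - 1\right) e^{- x}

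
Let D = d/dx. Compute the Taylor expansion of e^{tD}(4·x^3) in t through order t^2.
4 x \left(3 t^{2} + 3 t x + x^{2}\right)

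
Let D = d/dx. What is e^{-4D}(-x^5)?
- x^{5} + 20 x^{4} - 160 x^{3} + 640 x^{2} - 1280 x + 1024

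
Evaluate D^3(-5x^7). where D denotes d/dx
- 1050 x^{4}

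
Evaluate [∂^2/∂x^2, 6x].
12\frac{d}{dx}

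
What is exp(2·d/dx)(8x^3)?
8 x^{3} + 48 x^{2} + 96 x + 64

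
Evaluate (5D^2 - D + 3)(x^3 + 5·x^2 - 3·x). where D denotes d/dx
3 x^{3} + 12 x^{2} + 11 x + 53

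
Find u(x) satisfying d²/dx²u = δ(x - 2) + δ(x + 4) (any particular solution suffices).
\frac{|x - 2|}{2} + \frac{|x + 4|}{2}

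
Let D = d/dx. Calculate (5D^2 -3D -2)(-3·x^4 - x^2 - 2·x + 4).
6 x^{4} + 36 x^{3} - 178 x^{2} + 10 x - 12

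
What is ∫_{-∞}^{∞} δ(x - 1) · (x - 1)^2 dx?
0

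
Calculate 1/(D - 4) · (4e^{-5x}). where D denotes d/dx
- \frac{4 e^{- 5 x}}{9}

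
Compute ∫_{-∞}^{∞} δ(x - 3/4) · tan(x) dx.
\tan{\left(\frac{3}{4} \right)}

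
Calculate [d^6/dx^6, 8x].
48\frac{d^{5}}{dx^{5}}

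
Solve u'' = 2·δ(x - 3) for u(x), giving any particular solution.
|x - 3|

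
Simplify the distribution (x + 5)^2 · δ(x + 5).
0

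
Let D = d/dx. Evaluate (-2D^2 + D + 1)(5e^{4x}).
- 135 e^{4 x}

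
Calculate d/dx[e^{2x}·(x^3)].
x^{2} \left(2 x + 3\right) e^{2 x}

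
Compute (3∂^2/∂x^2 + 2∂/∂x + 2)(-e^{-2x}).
- 10 e^{- 2 x}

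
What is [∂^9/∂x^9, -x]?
-9\frac{d^{8}}{dx^{8}}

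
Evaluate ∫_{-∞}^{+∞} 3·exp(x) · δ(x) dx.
3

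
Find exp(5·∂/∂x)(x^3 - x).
x^{3} + 15 x^{2} + 74 x + 120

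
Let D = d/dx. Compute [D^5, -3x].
-15D^{4}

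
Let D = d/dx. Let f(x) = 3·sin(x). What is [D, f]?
3 \cos{\left(x \right)}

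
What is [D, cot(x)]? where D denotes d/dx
- \frac{1}{\sin^{2}{\left(x \right)}}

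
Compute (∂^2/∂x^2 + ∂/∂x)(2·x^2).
4 x + 4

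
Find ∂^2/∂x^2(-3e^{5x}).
- 75 e^{5 x}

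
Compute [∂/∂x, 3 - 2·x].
-2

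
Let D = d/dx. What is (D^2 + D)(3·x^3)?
9 x \left(x + 2\right)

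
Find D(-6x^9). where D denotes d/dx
- 54 x^{8}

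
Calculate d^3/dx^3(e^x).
e^{x}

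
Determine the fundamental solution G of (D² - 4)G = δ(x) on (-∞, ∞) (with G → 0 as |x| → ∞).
-\frac{e^{-2|x|}}{4}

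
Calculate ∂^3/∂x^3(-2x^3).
-12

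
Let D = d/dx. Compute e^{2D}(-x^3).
- x^{3} - 6 x^{2} - 12 x - 8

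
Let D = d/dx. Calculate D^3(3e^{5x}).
375 e^{5 x}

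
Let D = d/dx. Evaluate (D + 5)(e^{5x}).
10 e^{5 x}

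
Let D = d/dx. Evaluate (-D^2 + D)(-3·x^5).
15 x^{3} \left(4 - x\right)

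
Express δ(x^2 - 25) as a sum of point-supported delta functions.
\frac{\delta(x - 5) + \delta(x + 5)}{10}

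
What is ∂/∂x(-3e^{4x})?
- 12 e^{4 x}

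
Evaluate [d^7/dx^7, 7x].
49\frac{d^{6}}{dx^{6}}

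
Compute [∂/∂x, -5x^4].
- 20 x^{3}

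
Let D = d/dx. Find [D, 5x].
5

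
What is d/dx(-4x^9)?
- 36 x^{8}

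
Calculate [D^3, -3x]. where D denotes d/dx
-9D^{2}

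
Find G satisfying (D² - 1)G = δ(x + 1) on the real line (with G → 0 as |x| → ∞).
-\frac{e^{-|x + 1|}}{2}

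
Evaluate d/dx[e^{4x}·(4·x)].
\left(16 x + 4\right) e^{4 x}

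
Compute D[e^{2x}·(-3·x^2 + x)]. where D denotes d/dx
\left(- 6 x^{2} - 4 x + 1\right) e^{2 x}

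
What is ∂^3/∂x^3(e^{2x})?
8 e^{2 x}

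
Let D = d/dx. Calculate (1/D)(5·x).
\frac{5 x^{2}}{2}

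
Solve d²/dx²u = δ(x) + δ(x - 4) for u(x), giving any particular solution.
\frac{|x|}{2} + \frac{|x - 4|}{2}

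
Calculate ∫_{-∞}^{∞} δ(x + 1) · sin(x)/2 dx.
- \frac{\sin{\left(1 \right)}}{2}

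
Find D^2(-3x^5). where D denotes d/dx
- 60 x^{3}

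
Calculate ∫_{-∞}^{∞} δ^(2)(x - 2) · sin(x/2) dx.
- \frac{\sin{\left(1 \right)}}{4}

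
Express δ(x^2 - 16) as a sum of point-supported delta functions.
\frac{\delta(x + 4) + \delta(x - 4)}{8}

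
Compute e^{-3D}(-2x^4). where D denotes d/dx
- 2 x^{4} + 24 x^{3} - 108 x^{2} + 216 x - 162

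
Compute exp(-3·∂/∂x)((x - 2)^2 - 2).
x^{2} - 10 x + 23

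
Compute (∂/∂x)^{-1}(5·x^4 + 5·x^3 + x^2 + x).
x^{5} + \frac{5 x^{4}}{4} + \frac{x^{3}}{3} + \frac{x^{2}}{2}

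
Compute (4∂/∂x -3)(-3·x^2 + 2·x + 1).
9 x^{2} - 30 x + 5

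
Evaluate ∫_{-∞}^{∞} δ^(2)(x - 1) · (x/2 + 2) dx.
0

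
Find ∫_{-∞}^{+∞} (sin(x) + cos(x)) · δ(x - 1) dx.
\cos{\left(1 \right)} + \sin{\left(1 \right)}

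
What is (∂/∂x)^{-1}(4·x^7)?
\frac{x^{8}}{2}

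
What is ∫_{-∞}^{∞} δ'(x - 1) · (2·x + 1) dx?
-2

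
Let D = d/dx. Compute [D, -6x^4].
- 24 x^{3}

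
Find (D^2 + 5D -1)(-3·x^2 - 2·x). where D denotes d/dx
3 x^{2} - 28 x - 16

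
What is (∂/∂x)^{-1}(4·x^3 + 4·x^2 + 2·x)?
x^{4} + \frac{4 x^{3}}{3} + x^{2}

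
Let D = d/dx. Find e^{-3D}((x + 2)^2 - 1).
x \left(x - 2\right)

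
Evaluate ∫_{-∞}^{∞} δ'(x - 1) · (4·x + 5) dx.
-4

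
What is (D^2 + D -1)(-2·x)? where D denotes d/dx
2 x - 2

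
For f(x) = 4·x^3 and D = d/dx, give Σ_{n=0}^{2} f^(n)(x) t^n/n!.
4 x \left(3 t^{2} + 3 t x + x^{2}\right)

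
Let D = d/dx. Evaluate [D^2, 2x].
4D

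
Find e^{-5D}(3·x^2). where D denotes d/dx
3 x^{2} - 30 x + 75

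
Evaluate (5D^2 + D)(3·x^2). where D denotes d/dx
6 x + 30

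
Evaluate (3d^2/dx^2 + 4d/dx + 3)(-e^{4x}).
- 67 e^{4 x}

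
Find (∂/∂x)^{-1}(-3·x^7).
- \frac{3 x^{8}}{8}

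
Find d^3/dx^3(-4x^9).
- 2016 x^{6}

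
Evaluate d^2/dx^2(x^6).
30 x^{4}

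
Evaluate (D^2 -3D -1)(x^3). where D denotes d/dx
x \left(- x^{2} - 9 x + 6\right)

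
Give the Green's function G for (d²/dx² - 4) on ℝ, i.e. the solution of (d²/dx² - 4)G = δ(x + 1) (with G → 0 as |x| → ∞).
-\frac{e^{-2|x + 1|}}{4}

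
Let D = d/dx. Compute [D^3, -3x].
-9D^{2}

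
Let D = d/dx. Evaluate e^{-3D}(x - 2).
x - 5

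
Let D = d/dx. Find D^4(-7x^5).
- 840 x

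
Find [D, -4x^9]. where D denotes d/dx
- 36 x^{8}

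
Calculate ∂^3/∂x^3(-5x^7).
- 1050 x^{4}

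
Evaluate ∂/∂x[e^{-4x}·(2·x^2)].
4 x \left(1 - 2 x\right) e^{- 4 x}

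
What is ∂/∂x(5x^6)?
30 x^{5}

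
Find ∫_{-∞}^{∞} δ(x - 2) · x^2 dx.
4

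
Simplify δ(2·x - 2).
\frac{\delta(x - 1)}{2}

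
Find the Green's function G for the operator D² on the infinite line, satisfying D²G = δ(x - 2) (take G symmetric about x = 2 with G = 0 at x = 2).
\frac{|x - 2|}{2}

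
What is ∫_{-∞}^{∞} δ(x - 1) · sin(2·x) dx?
\sin{\left(2 \right)}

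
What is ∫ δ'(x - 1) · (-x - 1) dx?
1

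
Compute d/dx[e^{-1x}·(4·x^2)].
4 x \left(2 - x\right) e^{- x}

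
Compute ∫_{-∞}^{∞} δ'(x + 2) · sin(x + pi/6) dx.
- \sin{\left(\frac{\pi}{3} + 2 \right)}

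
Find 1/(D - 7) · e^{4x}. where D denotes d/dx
- \frac{e^{4 x}}{3}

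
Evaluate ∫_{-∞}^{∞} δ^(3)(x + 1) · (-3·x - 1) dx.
0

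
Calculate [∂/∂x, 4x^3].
12 x^{2}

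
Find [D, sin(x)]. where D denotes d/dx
\cos{\left(x \right)}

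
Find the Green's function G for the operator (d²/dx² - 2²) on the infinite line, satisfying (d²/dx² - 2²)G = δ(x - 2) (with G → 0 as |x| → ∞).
-\frac{e^{-2|x - 2|}}{4}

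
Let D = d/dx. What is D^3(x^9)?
504 x^{6}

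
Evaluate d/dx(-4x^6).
- 24 x^{5}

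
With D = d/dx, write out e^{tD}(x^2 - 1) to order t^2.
t^{2} + 2 t x + x^{2} - 1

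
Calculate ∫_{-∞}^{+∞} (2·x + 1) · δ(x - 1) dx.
3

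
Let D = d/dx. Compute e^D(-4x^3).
- 4 x^{3} - 12 x^{2} - 12 x - 4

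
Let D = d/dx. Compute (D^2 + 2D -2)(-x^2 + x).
2 x \left(x - 3\right)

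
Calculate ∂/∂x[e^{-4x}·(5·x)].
5 \left(1 - 4 x\right) e^{- 4 x}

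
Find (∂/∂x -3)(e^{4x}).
e^{4 x}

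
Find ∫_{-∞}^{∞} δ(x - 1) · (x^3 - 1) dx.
0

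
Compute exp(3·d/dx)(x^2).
x^{2} + 6 x + 9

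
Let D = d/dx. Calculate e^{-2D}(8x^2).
8 x^{2} - 32 x + 32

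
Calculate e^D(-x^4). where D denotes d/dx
- x^{4} - 4 x^{3} - 6 x^{2} - 4 x - 1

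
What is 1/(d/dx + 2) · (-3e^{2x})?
- \frac{3 e^{2 x}}{4}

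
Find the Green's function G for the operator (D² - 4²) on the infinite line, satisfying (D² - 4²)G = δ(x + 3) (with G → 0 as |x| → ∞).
-\frac{e^{-4|x + 3|}}{8}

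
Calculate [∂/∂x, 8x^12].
96 x^{11}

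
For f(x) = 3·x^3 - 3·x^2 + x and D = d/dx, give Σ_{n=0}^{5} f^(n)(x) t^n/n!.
3 t^{3} + t^{2} \left(9 x - 3\right) + t \left(9 x^{2} - 6 x + 1\right) + 3 x^{3} - 3 x^{2} + x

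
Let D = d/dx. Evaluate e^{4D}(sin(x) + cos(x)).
\sqrt{2} \sin{\left(x + \frac{\pi}{4} + 4 \right)}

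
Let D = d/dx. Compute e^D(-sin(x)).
- \sin{\left(x + 1 \right)}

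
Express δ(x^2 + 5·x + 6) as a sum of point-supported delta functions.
\frac{\delta(x + 2) + \delta(x + 3)}{1}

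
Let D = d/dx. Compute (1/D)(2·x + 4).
x^{2} + 4 x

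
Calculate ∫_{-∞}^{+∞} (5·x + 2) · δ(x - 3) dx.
17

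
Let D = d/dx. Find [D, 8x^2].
16 x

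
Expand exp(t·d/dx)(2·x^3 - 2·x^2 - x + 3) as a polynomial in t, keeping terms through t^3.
2 t^{3} + t^{2} \left(6 x - 2\right) - t \left(- 6 x^{2} + 4 x + 1\right) + 2 x^{3} - 2 x^{2} - x + 3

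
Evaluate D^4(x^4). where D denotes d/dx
24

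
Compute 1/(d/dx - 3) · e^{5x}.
\frac{e^{5 x}}{2}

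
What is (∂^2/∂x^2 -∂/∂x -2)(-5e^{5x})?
- 90 e^{5 x}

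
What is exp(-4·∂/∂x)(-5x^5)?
- 5 x^{5} + 100 x^{4} - 800 x^{3} + 3200 x^{2} - 6400 x + 5120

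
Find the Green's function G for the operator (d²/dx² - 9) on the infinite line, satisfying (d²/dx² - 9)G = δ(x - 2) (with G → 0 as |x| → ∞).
-\frac{e^{-3|x - 2|}}{6}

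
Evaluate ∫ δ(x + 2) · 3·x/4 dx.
- \frac{3}{2}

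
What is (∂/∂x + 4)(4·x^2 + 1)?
16 x^{2} + 8 x + 4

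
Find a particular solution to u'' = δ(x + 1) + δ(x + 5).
\frac{|x + 1|}{2} + \frac{|x + 5|}{2}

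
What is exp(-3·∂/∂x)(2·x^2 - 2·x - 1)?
2 x^{2} - 14 x + 23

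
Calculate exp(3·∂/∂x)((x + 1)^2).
x^{2} + 8 x + 16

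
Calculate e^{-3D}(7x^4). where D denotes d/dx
7 x^{4} - 84 x^{3} + 378 x^{2} - 756 x + 567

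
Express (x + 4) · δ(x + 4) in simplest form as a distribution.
0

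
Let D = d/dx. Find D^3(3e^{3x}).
81 e^{3 x}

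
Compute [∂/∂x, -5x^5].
- 25 x^{4}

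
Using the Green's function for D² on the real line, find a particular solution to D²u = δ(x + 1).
\frac{|x + 1|}{2}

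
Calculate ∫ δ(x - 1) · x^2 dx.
1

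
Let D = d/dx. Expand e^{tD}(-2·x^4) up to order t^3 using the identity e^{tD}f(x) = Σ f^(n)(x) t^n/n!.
2 x \left(- 4 t^{3} - 6 t^{2} x - 4 t x^{2} - x^{3}\right)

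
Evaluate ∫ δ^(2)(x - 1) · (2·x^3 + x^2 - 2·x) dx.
14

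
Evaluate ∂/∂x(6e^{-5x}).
- 30 e^{- 5 x}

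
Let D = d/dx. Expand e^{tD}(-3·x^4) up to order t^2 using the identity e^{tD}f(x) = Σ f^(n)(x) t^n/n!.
3 x^{2} \left(- 6 t^{2} - 4 t x - x^{2}\right)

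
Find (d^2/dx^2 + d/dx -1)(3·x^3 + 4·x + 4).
x \left(- 3 x^{2} + 9 x + 14\right)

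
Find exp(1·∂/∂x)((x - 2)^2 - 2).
x^{2} - 2 x - 1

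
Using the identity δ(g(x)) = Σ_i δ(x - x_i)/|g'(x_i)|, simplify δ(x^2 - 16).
\frac{\delta(x - 4) + \delta(x + 4)}{8}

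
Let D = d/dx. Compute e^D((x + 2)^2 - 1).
x^{2} + 6 x + 8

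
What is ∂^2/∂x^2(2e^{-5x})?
50 e^{- 5 x}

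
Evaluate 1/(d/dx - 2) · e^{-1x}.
- \frac{e^{- x}}{3}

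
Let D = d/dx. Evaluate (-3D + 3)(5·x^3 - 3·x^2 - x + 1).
15 x^{3} - 54 x^{2} + 15 x + 6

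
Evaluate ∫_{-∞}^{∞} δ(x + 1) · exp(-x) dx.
e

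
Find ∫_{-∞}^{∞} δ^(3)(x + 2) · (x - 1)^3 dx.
-6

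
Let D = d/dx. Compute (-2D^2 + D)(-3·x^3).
9 x \left(4 - x\right)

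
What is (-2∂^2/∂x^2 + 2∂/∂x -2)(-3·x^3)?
6 x \left(x^{2} - 3 x + 6\right)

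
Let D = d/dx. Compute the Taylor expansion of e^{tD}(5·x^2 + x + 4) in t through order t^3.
5 t^{2} + t \left(10 x + 1\right) + 5 x^{2} + x + 4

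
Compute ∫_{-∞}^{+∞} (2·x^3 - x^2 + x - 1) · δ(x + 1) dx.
-5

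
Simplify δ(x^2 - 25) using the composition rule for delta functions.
\frac{\delta(x + 5) + \delta(x - 5)}{10}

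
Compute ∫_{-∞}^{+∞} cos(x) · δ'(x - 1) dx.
\sin{\left(1 \right)}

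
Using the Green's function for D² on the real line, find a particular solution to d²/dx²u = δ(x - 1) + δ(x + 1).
\frac{|x - 1|}{2} + \frac{|x + 1|}{2}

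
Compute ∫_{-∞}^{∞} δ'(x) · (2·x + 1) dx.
-2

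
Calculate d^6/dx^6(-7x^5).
0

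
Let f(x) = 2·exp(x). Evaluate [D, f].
2 e^{x}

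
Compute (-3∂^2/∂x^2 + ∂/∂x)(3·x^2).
6 x - 18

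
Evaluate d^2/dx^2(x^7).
42 x^{5}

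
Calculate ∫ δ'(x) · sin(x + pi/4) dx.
- \frac{\sqrt{2}}{2}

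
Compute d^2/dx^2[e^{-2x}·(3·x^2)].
6 \left(2 x^{2} - 4 x + 1\right) e^{- 2 x}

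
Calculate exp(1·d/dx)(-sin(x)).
- \sin{\left(x + 1 \right)}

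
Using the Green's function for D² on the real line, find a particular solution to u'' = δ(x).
\frac{|x|}{2}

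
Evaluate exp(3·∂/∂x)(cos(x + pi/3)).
\cos{\left(x + \frac{\pi}{3} + 3 \right)}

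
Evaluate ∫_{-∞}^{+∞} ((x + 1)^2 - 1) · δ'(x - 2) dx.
-6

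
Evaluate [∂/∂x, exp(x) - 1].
e^{x}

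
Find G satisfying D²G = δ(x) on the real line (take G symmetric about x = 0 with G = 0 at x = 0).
\frac{|x|}{2}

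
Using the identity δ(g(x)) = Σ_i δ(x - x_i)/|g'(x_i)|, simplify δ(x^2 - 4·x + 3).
\frac{\delta(x - 1) + \delta(x - 3)}{2}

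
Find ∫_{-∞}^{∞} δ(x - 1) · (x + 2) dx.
3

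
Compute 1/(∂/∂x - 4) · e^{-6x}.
- \frac{e^{- 6 x}}{10}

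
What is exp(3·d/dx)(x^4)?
x^{4} + 12 x^{3} + 54 x^{2} + 108 x + 81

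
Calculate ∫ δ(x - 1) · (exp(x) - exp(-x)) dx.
2 \sinh{\left(1 \right)}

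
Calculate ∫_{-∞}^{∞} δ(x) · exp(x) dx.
1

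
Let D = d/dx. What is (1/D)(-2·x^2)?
- \frac{2 x^{3}}{3}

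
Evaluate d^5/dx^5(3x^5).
360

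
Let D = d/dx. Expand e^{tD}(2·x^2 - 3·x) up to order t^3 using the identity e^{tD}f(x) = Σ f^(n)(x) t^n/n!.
2 t^{2} + t \left(4 x - 3\right) + 2 x^{2} - 3 x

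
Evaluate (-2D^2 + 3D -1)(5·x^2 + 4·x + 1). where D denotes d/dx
- 5 x^{2} + 26 x - 9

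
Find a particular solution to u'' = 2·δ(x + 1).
|x + 1|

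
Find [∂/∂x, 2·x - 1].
2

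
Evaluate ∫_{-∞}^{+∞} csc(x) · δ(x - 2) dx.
\csc{\left(2 \right)}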